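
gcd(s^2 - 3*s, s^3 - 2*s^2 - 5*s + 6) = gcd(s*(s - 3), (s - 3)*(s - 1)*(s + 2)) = s - 3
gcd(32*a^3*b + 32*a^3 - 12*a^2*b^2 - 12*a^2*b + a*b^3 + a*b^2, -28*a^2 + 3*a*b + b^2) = 4*a - b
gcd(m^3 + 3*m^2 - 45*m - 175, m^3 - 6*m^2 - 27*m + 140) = m^2 - 2*m - 35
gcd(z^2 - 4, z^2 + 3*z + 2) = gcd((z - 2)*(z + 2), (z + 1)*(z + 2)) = z + 2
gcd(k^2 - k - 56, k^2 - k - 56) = k^2 - k - 56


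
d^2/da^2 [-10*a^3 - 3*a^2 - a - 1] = -60*a - 6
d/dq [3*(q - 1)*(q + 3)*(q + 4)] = 9*q^2 + 36*q + 15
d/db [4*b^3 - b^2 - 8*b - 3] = 12*b^2 - 2*b - 8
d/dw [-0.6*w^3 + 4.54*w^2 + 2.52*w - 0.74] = -1.8*w^2 + 9.08*w + 2.52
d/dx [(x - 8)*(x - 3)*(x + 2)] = 3*x^2 - 18*x + 2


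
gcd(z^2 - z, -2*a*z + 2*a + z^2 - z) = z - 1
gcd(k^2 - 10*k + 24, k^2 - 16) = k - 4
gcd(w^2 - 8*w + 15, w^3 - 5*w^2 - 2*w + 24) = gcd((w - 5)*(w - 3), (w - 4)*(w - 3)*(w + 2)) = w - 3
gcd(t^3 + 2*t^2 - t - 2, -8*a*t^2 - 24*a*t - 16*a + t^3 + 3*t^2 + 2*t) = t^2 + 3*t + 2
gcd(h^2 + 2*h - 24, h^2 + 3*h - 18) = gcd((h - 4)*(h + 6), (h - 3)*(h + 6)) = h + 6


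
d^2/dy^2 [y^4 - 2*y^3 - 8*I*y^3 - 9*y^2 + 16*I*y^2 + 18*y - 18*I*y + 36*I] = 12*y^2 + y*(-12 - 48*I) - 18 + 32*I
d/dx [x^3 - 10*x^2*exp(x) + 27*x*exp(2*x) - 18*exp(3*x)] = -10*x^2*exp(x) + 3*x^2 + 54*x*exp(2*x) - 20*x*exp(x) - 54*exp(3*x) + 27*exp(2*x)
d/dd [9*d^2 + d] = 18*d + 1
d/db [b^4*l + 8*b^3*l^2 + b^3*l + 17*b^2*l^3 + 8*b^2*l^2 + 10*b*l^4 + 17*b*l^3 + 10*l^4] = l*(4*b^3 + 24*b^2*l + 3*b^2 + 34*b*l^2 + 16*b*l + 10*l^3 + 17*l^2)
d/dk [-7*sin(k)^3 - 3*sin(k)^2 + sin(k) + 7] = (-21*sin(k)^2 - 6*sin(k) + 1)*cos(k)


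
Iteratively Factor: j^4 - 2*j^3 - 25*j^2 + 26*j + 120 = (j + 2)*(j^3 - 4*j^2 - 17*j + 60) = (j - 3)*(j + 2)*(j^2 - j - 20) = (j - 5)*(j - 3)*(j + 2)*(j + 4)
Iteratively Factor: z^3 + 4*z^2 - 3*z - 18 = (z + 3)*(z^2 + z - 6) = (z + 3)^2*(z - 2)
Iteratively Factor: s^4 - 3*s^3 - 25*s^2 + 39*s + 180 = (s + 3)*(s^3 - 6*s^2 - 7*s + 60) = (s - 4)*(s + 3)*(s^2 - 2*s - 15) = (s - 4)*(s + 3)^2*(s - 5)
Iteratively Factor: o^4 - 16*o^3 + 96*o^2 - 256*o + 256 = (o - 4)*(o^3 - 12*o^2 + 48*o - 64) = (o - 4)^2*(o^2 - 8*o + 16) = (o - 4)^3*(o - 4)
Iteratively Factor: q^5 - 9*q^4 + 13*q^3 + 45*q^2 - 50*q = (q + 2)*(q^4 - 11*q^3 + 35*q^2 - 25*q) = q*(q + 2)*(q^3 - 11*q^2 + 35*q - 25) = q*(q - 1)*(q + 2)*(q^2 - 10*q + 25) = q*(q - 5)*(q - 1)*(q + 2)*(q - 5)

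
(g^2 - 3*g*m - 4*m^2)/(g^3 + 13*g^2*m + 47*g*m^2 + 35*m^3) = (g - 4*m)/(g^2 + 12*g*m + 35*m^2)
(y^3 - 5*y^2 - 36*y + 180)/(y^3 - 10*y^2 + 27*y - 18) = (y^2 + y - 30)/(y^2 - 4*y + 3)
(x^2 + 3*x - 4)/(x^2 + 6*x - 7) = (x + 4)/(x + 7)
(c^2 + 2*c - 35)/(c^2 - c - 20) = (c + 7)/(c + 4)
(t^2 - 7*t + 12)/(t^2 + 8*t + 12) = (t^2 - 7*t + 12)/(t^2 + 8*t + 12)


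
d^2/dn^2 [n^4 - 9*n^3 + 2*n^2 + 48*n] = 12*n^2 - 54*n + 4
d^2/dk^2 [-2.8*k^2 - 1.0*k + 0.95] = -5.60000000000000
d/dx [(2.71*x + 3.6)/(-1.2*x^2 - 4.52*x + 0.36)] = (3.252*x^2 + 8.64*x + 17.2476)/(1.44*x^4 + 10.848*x^3 + 19.5664*x^2 - 3.2544*x + 0.1296)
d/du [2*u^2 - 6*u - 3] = 4*u - 6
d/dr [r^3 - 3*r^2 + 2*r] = 3*r^2 - 6*r + 2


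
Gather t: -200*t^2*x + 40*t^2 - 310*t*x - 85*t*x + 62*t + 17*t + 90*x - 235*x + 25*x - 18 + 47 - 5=t^2*(40 - 200*x) + t*(79 - 395*x) - 120*x + 24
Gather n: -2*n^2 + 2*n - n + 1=-2*n^2 + n + 1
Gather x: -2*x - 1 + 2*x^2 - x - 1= 2*x^2 - 3*x - 2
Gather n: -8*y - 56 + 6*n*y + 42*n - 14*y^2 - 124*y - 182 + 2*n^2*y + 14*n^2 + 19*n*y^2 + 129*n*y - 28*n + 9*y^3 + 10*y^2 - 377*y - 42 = n^2*(2*y + 14) + n*(19*y^2 + 135*y + 14) + 9*y^3 - 4*y^2 - 509*y - 280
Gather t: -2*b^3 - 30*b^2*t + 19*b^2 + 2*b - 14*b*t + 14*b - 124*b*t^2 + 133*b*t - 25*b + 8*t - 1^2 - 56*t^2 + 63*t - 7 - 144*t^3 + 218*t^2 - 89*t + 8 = -2*b^3 + 19*b^2 - 9*b - 144*t^3 + t^2*(162 - 124*b) + t*(-30*b^2 + 119*b - 18)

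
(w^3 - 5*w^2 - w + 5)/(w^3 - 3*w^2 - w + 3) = (w - 5)/(w - 3)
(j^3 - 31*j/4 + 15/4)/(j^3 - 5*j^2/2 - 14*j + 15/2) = (j - 5/2)/(j - 5)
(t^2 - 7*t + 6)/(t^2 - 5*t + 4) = (t - 6)/(t - 4)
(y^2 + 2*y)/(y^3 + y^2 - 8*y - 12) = y/(y^2 - y - 6)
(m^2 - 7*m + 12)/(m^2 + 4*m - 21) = (m - 4)/(m + 7)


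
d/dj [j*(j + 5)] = 2*j + 5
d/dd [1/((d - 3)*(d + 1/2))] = 2*(5 - 4*d)/(4*d^4 - 20*d^3 + 13*d^2 + 30*d + 9)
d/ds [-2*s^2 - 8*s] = -4*s - 8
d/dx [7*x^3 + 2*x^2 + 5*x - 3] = 21*x^2 + 4*x + 5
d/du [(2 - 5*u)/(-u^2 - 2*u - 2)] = (-5*u^2 + 4*u + 14)/(u^4 + 4*u^3 + 8*u^2 + 8*u + 4)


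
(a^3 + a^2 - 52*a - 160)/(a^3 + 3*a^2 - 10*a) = (a^2 - 4*a - 32)/(a*(a - 2))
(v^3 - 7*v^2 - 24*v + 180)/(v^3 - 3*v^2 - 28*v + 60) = (v - 6)/(v - 2)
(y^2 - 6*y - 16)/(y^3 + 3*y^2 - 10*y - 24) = (y - 8)/(y^2 + y - 12)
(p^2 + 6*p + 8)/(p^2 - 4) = (p + 4)/(p - 2)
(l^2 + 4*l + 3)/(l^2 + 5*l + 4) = (l + 3)/(l + 4)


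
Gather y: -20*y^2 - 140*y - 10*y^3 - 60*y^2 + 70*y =-10*y^3 - 80*y^2 - 70*y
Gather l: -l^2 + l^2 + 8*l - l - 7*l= 0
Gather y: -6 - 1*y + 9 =3 - y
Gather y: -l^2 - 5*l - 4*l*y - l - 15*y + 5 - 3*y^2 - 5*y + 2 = -l^2 - 6*l - 3*y^2 + y*(-4*l - 20) + 7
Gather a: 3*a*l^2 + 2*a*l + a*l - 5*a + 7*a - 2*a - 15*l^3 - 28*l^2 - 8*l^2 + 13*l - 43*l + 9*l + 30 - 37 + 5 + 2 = a*(3*l^2 + 3*l) - 15*l^3 - 36*l^2 - 21*l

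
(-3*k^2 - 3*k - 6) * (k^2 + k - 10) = -3*k^4 - 6*k^3 + 21*k^2 + 24*k + 60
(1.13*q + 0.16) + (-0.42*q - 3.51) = 0.71*q - 3.35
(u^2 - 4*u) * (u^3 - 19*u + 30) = u^5 - 4*u^4 - 19*u^3 + 106*u^2 - 120*u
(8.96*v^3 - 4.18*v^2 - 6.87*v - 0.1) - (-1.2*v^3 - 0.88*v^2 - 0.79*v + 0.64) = 10.16*v^3 - 3.3*v^2 - 6.08*v - 0.74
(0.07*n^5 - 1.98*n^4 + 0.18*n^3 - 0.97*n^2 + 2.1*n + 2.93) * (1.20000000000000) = 0.084*n^5 - 2.376*n^4 + 0.216*n^3 - 1.164*n^2 + 2.52*n + 3.516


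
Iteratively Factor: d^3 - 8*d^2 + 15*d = (d - 5)*(d^2 - 3*d) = d*(d - 5)*(d - 3)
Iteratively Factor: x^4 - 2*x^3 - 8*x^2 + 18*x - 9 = (x + 3)*(x^3 - 5*x^2 + 7*x - 3) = (x - 1)*(x + 3)*(x^2 - 4*x + 3) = (x - 1)^2*(x + 3)*(x - 3)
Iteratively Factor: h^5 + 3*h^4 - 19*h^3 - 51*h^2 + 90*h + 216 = (h + 3)*(h^4 - 19*h^2 + 6*h + 72) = (h - 3)*(h + 3)*(h^3 + 3*h^2 - 10*h - 24) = (h - 3)^2*(h + 3)*(h^2 + 6*h + 8) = (h - 3)^2*(h + 2)*(h + 3)*(h + 4)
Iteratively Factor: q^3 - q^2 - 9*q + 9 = (q - 1)*(q^2 - 9) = (q - 1)*(q + 3)*(q - 3)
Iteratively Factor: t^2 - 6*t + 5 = (t - 1)*(t - 5)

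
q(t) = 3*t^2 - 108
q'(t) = 6*t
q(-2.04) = -95.52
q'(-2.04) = -12.24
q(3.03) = -80.46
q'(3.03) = 18.18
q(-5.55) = -15.59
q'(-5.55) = -33.30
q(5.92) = -2.86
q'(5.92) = 35.52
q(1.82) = -98.06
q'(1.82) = 10.92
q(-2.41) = -90.58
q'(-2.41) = -14.46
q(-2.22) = -93.21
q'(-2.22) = -13.32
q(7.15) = 45.37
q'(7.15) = 42.90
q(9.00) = 135.00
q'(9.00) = 54.00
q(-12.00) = 324.00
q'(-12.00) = -72.00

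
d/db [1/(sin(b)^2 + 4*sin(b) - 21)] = -2*(sin(b) + 2)*cos(b)/(sin(b)^2 + 4*sin(b) - 21)^2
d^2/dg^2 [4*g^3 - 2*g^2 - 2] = 24*g - 4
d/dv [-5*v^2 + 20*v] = 20 - 10*v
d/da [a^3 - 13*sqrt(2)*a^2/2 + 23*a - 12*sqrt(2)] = 3*a^2 - 13*sqrt(2)*a + 23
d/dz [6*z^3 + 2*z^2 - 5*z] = 18*z^2 + 4*z - 5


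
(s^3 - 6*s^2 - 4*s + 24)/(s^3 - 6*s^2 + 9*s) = (s^3 - 6*s^2 - 4*s + 24)/(s*(s^2 - 6*s + 9))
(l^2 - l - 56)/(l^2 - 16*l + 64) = (l + 7)/(l - 8)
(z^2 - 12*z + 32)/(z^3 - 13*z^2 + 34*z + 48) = (z - 4)/(z^2 - 5*z - 6)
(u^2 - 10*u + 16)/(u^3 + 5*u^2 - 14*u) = (u - 8)/(u*(u + 7))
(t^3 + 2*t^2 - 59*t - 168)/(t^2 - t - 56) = t + 3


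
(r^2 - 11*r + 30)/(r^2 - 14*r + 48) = (r - 5)/(r - 8)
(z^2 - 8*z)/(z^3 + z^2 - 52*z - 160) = z/(z^2 + 9*z + 20)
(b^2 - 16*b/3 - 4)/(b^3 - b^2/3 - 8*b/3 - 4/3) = (b - 6)/(b^2 - b - 2)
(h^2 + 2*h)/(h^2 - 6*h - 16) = h/(h - 8)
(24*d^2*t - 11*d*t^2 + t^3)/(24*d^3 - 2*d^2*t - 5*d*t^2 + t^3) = t*(-8*d + t)/(-8*d^2 - 2*d*t + t^2)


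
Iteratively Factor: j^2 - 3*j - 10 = (j + 2)*(j - 5)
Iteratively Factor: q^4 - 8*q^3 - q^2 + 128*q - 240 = (q + 4)*(q^3 - 12*q^2 + 47*q - 60) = (q - 3)*(q + 4)*(q^2 - 9*q + 20) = (q - 4)*(q - 3)*(q + 4)*(q - 5)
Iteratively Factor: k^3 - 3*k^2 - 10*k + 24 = (k + 3)*(k^2 - 6*k + 8) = (k - 2)*(k + 3)*(k - 4)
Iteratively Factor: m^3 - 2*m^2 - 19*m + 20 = (m - 1)*(m^2 - m - 20) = (m - 1)*(m + 4)*(m - 5)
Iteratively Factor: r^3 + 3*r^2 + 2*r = (r + 1)*(r^2 + 2*r) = r*(r + 1)*(r + 2)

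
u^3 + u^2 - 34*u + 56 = (u - 4)*(u - 2)*(u + 7)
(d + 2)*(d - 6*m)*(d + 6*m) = d^3 + 2*d^2 - 36*d*m^2 - 72*m^2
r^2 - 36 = (r - 6)*(r + 6)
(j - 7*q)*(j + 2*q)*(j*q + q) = j^3*q - 5*j^2*q^2 + j^2*q - 14*j*q^3 - 5*j*q^2 - 14*q^3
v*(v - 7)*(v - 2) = v^3 - 9*v^2 + 14*v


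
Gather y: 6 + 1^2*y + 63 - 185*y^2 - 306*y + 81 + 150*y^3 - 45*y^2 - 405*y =150*y^3 - 230*y^2 - 710*y + 150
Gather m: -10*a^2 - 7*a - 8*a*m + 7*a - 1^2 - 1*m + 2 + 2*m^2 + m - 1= -10*a^2 - 8*a*m + 2*m^2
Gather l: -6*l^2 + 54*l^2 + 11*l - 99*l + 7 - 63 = 48*l^2 - 88*l - 56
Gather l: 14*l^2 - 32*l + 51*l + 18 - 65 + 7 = 14*l^2 + 19*l - 40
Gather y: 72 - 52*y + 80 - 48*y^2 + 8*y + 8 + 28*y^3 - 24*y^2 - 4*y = 28*y^3 - 72*y^2 - 48*y + 160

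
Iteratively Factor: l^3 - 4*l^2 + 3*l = (l - 1)*(l^2 - 3*l) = l*(l - 1)*(l - 3)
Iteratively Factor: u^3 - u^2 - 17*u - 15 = (u + 3)*(u^2 - 4*u - 5) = (u - 5)*(u + 3)*(u + 1)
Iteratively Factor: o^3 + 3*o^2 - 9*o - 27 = (o - 3)*(o^2 + 6*o + 9) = (o - 3)*(o + 3)*(o + 3)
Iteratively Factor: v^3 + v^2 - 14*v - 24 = (v + 2)*(v^2 - v - 12) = (v + 2)*(v + 3)*(v - 4)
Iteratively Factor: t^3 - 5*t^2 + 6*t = (t)*(t^2 - 5*t + 6) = t*(t - 2)*(t - 3)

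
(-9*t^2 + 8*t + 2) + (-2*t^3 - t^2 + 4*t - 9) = -2*t^3 - 10*t^2 + 12*t - 7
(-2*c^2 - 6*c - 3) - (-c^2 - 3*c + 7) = -c^2 - 3*c - 10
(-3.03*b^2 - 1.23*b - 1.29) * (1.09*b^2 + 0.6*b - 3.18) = -3.3027*b^4 - 3.1587*b^3 + 7.4913*b^2 + 3.1374*b + 4.1022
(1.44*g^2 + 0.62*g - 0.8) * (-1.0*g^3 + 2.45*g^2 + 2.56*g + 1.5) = -1.44*g^5 + 2.908*g^4 + 6.0054*g^3 + 1.7872*g^2 - 1.118*g - 1.2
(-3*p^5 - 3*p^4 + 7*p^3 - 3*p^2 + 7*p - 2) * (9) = -27*p^5 - 27*p^4 + 63*p^3 - 27*p^2 + 63*p - 18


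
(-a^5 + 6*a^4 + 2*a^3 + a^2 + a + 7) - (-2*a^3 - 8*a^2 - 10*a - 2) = -a^5 + 6*a^4 + 4*a^3 + 9*a^2 + 11*a + 9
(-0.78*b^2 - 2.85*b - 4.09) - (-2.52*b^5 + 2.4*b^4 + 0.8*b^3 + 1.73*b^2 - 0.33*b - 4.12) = 2.52*b^5 - 2.4*b^4 - 0.8*b^3 - 2.51*b^2 - 2.52*b + 0.0300000000000002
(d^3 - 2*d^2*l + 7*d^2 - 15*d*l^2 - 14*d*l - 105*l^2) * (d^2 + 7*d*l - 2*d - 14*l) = d^5 + 5*d^4*l + 5*d^4 - 29*d^3*l^2 + 25*d^3*l - 14*d^3 - 105*d^2*l^3 - 145*d^2*l^2 - 70*d^2*l - 525*d*l^3 + 406*d*l^2 + 1470*l^3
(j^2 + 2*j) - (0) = j^2 + 2*j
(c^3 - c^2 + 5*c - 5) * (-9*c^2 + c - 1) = -9*c^5 + 10*c^4 - 47*c^3 + 51*c^2 - 10*c + 5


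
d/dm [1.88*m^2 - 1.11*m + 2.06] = 3.76*m - 1.11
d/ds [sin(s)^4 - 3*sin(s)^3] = (4*sin(s) - 9)*sin(s)^2*cos(s)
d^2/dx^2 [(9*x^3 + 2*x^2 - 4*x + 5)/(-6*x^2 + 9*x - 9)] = 2*(-23*x^3 + 219*x^2 - 225*x + 3)/(3*(8*x^6 - 36*x^5 + 90*x^4 - 135*x^3 + 135*x^2 - 81*x + 27))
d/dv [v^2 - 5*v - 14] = 2*v - 5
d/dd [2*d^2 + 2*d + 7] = 4*d + 2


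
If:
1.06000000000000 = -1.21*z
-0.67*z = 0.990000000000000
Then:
No Solution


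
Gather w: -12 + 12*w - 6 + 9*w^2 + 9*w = 9*w^2 + 21*w - 18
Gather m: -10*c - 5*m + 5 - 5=-10*c - 5*m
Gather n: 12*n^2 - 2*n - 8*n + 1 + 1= 12*n^2 - 10*n + 2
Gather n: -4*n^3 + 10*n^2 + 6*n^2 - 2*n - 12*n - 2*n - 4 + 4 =-4*n^3 + 16*n^2 - 16*n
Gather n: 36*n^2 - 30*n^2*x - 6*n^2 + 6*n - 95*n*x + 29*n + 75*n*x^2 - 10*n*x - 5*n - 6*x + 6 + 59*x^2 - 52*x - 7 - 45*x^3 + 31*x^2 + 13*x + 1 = n^2*(30 - 30*x) + n*(75*x^2 - 105*x + 30) - 45*x^3 + 90*x^2 - 45*x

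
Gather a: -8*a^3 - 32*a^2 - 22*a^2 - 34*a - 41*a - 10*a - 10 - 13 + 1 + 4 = -8*a^3 - 54*a^2 - 85*a - 18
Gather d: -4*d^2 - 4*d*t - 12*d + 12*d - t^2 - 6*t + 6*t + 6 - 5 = -4*d^2 - 4*d*t - t^2 + 1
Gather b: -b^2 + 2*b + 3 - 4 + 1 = -b^2 + 2*b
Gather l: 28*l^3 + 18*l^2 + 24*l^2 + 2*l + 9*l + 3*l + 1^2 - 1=28*l^3 + 42*l^2 + 14*l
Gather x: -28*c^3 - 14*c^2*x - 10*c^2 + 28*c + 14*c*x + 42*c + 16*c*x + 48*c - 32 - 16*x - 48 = -28*c^3 - 10*c^2 + 118*c + x*(-14*c^2 + 30*c - 16) - 80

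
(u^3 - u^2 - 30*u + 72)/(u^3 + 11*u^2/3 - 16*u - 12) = 3*(u - 4)/(3*u + 2)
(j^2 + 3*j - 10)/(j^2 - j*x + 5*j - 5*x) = (2 - j)/(-j + x)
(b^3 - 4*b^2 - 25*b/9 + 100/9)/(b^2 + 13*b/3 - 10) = (3*b^2 - 7*b - 20)/(3*(b + 6))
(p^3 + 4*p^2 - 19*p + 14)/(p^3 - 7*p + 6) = (p + 7)/(p + 3)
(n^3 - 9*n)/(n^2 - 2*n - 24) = n*(9 - n^2)/(-n^2 + 2*n + 24)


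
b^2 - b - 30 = (b - 6)*(b + 5)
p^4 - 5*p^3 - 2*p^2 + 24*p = p*(p - 4)*(p - 3)*(p + 2)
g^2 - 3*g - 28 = (g - 7)*(g + 4)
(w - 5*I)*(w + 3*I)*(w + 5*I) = w^3 + 3*I*w^2 + 25*w + 75*I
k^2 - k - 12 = (k - 4)*(k + 3)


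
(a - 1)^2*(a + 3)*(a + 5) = a^4 + 6*a^3 - 22*a + 15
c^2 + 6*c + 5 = (c + 1)*(c + 5)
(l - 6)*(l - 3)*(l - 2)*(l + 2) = l^4 - 9*l^3 + 14*l^2 + 36*l - 72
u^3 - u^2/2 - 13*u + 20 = (u - 5/2)*(u - 2)*(u + 4)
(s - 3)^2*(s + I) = s^3 - 6*s^2 + I*s^2 + 9*s - 6*I*s + 9*I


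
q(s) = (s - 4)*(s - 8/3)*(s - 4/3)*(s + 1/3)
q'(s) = (s - 4)*(s - 8/3)*(s - 4/3) + (s - 4)*(s - 8/3)*(s + 1/3) + (s - 4)*(s - 4/3)*(s + 1/3) + (s - 8/3)*(s - 4/3)*(s + 1/3) = 4*s^3 - 23*s^2 + 304*s/9 - 208/27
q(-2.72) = 350.18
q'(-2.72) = -350.24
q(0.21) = -5.68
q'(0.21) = -1.59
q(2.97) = -1.69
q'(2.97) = -5.47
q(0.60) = -4.81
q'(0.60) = 5.15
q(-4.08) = 1105.63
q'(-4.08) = -800.05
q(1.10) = -1.52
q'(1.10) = 6.95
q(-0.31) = -0.49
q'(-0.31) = -20.50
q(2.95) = -1.58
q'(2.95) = -5.53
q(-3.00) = 458.37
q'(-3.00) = -424.04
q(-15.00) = 80410.81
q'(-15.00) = -19189.37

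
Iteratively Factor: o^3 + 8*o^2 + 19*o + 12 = (o + 4)*(o^2 + 4*o + 3) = (o + 3)*(o + 4)*(o + 1)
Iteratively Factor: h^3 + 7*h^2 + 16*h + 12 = (h + 2)*(h^2 + 5*h + 6) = (h + 2)*(h + 3)*(h + 2)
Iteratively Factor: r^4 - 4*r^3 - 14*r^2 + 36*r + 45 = (r - 3)*(r^3 - r^2 - 17*r - 15) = (r - 5)*(r - 3)*(r^2 + 4*r + 3) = (r - 5)*(r - 3)*(r + 1)*(r + 3)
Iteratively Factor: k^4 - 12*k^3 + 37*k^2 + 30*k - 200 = (k - 5)*(k^3 - 7*k^2 + 2*k + 40) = (k - 5)^2*(k^2 - 2*k - 8) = (k - 5)^2*(k + 2)*(k - 4)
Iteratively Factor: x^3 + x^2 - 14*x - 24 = (x + 3)*(x^2 - 2*x - 8) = (x - 4)*(x + 3)*(x + 2)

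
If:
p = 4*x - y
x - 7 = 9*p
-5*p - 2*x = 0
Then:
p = -14/23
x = 35/23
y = 154/23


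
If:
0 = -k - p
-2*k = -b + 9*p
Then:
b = 7*p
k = -p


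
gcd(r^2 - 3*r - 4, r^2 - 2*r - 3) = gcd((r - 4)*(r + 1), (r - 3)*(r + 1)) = r + 1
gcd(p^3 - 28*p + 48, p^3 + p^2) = 1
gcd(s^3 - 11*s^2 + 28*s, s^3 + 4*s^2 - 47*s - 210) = s - 7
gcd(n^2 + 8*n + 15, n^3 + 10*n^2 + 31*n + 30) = n^2 + 8*n + 15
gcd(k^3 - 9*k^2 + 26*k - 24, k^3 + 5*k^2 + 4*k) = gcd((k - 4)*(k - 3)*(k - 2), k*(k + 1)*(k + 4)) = 1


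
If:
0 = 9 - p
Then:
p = 9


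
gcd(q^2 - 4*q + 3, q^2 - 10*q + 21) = q - 3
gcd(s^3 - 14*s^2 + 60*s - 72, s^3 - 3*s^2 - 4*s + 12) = s - 2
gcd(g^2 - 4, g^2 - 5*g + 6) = g - 2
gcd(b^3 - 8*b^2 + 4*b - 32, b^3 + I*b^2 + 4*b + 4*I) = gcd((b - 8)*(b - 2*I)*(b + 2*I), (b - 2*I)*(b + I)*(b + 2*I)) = b^2 + 4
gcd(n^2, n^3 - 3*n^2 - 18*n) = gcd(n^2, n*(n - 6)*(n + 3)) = n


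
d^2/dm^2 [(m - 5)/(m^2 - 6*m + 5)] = 2/(m^3 - 3*m^2 + 3*m - 1)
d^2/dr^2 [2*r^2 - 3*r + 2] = 4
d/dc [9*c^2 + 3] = 18*c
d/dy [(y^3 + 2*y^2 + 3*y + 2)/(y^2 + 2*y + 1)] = (y^2 + 2*y - 1)/(y^2 + 2*y + 1)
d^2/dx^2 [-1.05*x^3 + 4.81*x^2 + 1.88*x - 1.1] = 9.62 - 6.3*x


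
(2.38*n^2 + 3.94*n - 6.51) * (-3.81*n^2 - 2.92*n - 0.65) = -9.0678*n^4 - 21.961*n^3 + 11.7513*n^2 + 16.4482*n + 4.2315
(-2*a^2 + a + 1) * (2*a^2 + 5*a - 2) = -4*a^4 - 8*a^3 + 11*a^2 + 3*a - 2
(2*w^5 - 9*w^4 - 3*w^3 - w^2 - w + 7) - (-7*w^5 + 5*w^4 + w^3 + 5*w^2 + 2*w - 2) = 9*w^5 - 14*w^4 - 4*w^3 - 6*w^2 - 3*w + 9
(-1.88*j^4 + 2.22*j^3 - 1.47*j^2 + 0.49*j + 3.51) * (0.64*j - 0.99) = -1.2032*j^5 + 3.282*j^4 - 3.1386*j^3 + 1.7689*j^2 + 1.7613*j - 3.4749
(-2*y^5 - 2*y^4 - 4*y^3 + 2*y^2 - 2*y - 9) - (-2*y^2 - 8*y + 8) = -2*y^5 - 2*y^4 - 4*y^3 + 4*y^2 + 6*y - 17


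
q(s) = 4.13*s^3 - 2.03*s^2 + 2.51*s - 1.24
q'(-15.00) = 2851.16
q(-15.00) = -14434.39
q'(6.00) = 424.19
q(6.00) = 832.82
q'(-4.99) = 331.28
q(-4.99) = -577.47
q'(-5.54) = 405.27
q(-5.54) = -779.68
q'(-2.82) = 112.49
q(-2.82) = -117.08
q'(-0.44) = 6.70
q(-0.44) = -3.09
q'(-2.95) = 122.31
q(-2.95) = -132.34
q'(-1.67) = 43.84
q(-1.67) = -30.33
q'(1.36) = 19.90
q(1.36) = 8.81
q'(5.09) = 302.85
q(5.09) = 503.57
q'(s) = 12.39*s^2 - 4.06*s + 2.51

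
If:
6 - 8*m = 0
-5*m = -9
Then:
No Solution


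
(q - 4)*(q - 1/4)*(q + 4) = q^3 - q^2/4 - 16*q + 4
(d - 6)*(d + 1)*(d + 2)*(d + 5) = d^4 + 2*d^3 - 31*d^2 - 92*d - 60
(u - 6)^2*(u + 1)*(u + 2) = u^4 - 9*u^3 + 2*u^2 + 84*u + 72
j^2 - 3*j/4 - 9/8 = (j - 3/2)*(j + 3/4)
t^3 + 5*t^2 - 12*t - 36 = (t - 3)*(t + 2)*(t + 6)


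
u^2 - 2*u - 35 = (u - 7)*(u + 5)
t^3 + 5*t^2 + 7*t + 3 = (t + 1)^2*(t + 3)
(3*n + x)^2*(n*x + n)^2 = 9*n^4*x^2 + 18*n^4*x + 9*n^4 + 6*n^3*x^3 + 12*n^3*x^2 + 6*n^3*x + n^2*x^4 + 2*n^2*x^3 + n^2*x^2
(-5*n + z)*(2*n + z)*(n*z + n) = -10*n^3*z - 10*n^3 - 3*n^2*z^2 - 3*n^2*z + n*z^3 + n*z^2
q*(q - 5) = q^2 - 5*q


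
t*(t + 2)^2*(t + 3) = t^4 + 7*t^3 + 16*t^2 + 12*t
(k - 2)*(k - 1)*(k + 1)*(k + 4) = k^4 + 2*k^3 - 9*k^2 - 2*k + 8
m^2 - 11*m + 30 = (m - 6)*(m - 5)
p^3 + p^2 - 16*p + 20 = (p - 2)^2*(p + 5)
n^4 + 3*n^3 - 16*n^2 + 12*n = n*(n - 2)*(n - 1)*(n + 6)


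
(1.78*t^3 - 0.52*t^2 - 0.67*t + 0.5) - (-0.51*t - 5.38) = 1.78*t^3 - 0.52*t^2 - 0.16*t + 5.88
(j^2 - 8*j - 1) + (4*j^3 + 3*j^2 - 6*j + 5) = 4*j^3 + 4*j^2 - 14*j + 4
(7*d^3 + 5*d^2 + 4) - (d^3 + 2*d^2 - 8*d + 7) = 6*d^3 + 3*d^2 + 8*d - 3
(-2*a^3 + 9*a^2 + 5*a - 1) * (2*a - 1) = -4*a^4 + 20*a^3 + a^2 - 7*a + 1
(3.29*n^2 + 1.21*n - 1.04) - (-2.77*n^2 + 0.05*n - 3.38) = 6.06*n^2 + 1.16*n + 2.34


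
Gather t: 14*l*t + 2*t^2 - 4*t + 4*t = 14*l*t + 2*t^2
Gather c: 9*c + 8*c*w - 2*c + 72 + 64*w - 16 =c*(8*w + 7) + 64*w + 56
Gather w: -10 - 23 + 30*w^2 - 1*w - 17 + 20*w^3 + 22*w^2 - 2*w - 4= 20*w^3 + 52*w^2 - 3*w - 54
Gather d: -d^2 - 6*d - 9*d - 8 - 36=-d^2 - 15*d - 44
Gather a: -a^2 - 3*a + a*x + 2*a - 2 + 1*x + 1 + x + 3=-a^2 + a*(x - 1) + 2*x + 2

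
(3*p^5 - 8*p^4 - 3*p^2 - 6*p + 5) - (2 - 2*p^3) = 3*p^5 - 8*p^4 + 2*p^3 - 3*p^2 - 6*p + 3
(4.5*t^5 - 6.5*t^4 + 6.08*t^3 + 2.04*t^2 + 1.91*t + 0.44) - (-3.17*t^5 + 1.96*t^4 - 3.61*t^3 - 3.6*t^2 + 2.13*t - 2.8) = 7.67*t^5 - 8.46*t^4 + 9.69*t^3 + 5.64*t^2 - 0.22*t + 3.24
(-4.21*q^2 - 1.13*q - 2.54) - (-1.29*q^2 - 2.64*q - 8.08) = -2.92*q^2 + 1.51*q + 5.54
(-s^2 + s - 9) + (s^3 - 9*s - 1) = s^3 - s^2 - 8*s - 10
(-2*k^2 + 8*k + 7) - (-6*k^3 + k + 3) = 6*k^3 - 2*k^2 + 7*k + 4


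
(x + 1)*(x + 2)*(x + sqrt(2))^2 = x^4 + 2*sqrt(2)*x^3 + 3*x^3 + 4*x^2 + 6*sqrt(2)*x^2 + 4*sqrt(2)*x + 6*x + 4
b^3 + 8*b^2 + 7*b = b*(b + 1)*(b + 7)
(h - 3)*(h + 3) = h^2 - 9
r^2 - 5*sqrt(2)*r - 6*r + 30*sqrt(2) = (r - 6)*(r - 5*sqrt(2))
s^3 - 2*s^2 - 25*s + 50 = (s - 5)*(s - 2)*(s + 5)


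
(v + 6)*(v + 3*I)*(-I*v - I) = -I*v^3 + 3*v^2 - 7*I*v^2 + 21*v - 6*I*v + 18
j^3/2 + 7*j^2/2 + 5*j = j*(j/2 + 1)*(j + 5)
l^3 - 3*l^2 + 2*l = l*(l - 2)*(l - 1)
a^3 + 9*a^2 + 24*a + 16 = (a + 1)*(a + 4)^2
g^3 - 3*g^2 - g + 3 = (g - 3)*(g - 1)*(g + 1)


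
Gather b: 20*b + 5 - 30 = 20*b - 25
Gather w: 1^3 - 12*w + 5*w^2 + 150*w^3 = 150*w^3 + 5*w^2 - 12*w + 1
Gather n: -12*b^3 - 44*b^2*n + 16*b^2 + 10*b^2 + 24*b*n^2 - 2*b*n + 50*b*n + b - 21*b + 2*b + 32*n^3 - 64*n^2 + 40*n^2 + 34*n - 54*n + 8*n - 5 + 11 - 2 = -12*b^3 + 26*b^2 - 18*b + 32*n^3 + n^2*(24*b - 24) + n*(-44*b^2 + 48*b - 12) + 4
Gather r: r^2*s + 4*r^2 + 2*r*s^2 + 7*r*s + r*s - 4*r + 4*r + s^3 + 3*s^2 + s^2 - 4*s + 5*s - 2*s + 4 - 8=r^2*(s + 4) + r*(2*s^2 + 8*s) + s^3 + 4*s^2 - s - 4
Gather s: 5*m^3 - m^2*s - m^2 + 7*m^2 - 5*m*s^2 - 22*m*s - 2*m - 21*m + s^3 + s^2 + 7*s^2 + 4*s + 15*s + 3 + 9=5*m^3 + 6*m^2 - 23*m + s^3 + s^2*(8 - 5*m) + s*(-m^2 - 22*m + 19) + 12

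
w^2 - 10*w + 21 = (w - 7)*(w - 3)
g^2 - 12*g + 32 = (g - 8)*(g - 4)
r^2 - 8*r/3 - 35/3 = (r - 5)*(r + 7/3)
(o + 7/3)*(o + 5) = o^2 + 22*o/3 + 35/3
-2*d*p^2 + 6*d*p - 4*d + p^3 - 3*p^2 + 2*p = (-2*d + p)*(p - 2)*(p - 1)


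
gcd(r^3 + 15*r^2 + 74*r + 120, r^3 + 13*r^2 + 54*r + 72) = r^2 + 10*r + 24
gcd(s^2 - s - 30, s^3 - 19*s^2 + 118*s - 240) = s - 6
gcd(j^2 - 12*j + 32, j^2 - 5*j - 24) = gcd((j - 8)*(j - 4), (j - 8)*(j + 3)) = j - 8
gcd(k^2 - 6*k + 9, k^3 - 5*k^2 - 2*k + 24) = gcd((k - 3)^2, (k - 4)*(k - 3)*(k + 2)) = k - 3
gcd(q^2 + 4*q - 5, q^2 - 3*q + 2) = q - 1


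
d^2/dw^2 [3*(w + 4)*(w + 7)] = 6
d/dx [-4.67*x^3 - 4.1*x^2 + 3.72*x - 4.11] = -14.01*x^2 - 8.2*x + 3.72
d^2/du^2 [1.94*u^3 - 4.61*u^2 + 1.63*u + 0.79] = 11.64*u - 9.22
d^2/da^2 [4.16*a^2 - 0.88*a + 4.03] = 8.32000000000000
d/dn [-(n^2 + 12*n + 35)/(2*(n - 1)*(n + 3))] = (5*n^2 + 38*n + 53)/(n^4 + 4*n^3 - 2*n^2 - 12*n + 9)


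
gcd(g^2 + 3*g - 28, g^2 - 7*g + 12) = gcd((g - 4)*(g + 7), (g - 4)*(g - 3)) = g - 4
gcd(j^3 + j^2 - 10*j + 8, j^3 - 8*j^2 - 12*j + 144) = j + 4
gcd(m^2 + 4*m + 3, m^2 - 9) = m + 3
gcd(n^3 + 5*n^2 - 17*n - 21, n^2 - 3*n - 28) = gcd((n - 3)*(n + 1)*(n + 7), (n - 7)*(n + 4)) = 1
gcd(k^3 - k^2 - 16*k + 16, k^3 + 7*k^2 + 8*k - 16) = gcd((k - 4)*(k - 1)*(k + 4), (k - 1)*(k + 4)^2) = k^2 + 3*k - 4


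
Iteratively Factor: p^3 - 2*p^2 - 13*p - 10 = (p + 1)*(p^2 - 3*p - 10) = (p - 5)*(p + 1)*(p + 2)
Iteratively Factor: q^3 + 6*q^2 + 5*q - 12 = (q + 3)*(q^2 + 3*q - 4) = (q + 3)*(q + 4)*(q - 1)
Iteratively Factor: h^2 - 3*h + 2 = (h - 2)*(h - 1)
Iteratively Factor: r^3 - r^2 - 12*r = (r - 4)*(r^2 + 3*r) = (r - 4)*(r + 3)*(r)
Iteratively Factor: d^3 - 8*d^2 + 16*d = (d - 4)*(d^2 - 4*d) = d*(d - 4)*(d - 4)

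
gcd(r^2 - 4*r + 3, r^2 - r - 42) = 1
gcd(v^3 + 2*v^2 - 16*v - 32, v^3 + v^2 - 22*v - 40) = v^2 + 6*v + 8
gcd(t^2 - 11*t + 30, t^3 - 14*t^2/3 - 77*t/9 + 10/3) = t - 6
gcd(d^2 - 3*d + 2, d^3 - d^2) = d - 1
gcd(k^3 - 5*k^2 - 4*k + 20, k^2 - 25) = k - 5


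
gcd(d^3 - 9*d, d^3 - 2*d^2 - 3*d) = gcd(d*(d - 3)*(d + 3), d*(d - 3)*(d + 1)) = d^2 - 3*d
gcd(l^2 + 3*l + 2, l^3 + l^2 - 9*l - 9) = l + 1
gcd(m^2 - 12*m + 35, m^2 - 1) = 1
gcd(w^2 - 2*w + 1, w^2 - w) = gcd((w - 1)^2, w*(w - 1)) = w - 1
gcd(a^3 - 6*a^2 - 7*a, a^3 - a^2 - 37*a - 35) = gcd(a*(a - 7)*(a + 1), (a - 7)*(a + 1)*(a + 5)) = a^2 - 6*a - 7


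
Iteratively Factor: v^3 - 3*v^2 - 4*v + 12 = (v + 2)*(v^2 - 5*v + 6) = (v - 3)*(v + 2)*(v - 2)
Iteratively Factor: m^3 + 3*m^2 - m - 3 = (m + 1)*(m^2 + 2*m - 3) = (m + 1)*(m + 3)*(m - 1)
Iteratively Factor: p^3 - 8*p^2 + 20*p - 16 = (p - 4)*(p^2 - 4*p + 4) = (p - 4)*(p - 2)*(p - 2)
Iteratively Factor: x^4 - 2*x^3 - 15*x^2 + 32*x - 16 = (x + 4)*(x^3 - 6*x^2 + 9*x - 4) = (x - 1)*(x + 4)*(x^2 - 5*x + 4) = (x - 1)^2*(x + 4)*(x - 4)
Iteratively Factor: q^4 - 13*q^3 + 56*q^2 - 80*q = (q)*(q^3 - 13*q^2 + 56*q - 80) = q*(q - 4)*(q^2 - 9*q + 20) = q*(q - 4)^2*(q - 5)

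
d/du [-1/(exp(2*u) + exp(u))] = (2*exp(u) + 1)*exp(-u)/(exp(u) + 1)^2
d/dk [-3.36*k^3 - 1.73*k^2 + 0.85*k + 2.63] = -10.08*k^2 - 3.46*k + 0.85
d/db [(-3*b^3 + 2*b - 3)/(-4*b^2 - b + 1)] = (12*b^4 + 6*b^3 - b^2 - 24*b - 1)/(16*b^4 + 8*b^3 - 7*b^2 - 2*b + 1)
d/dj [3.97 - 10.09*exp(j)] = -10.09*exp(j)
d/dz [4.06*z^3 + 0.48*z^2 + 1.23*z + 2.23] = 12.18*z^2 + 0.96*z + 1.23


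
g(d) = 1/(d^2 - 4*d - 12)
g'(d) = (4 - 2*d)/(d^2 - 4*d - 12)^2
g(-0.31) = -0.09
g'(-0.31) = 0.04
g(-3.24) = 0.09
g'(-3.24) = 0.08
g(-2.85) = 0.13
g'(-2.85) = 0.17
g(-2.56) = 0.21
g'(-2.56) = 0.40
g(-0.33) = -0.09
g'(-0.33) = 0.04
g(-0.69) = -0.11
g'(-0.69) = 0.07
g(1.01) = -0.07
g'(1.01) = 0.01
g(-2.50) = 0.24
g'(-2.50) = 0.50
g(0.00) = -0.08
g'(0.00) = 0.03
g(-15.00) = 0.00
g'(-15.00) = 0.00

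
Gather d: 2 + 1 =3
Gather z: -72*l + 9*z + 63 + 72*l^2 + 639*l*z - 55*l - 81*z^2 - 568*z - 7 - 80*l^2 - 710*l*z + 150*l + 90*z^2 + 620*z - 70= -8*l^2 + 23*l + 9*z^2 + z*(61 - 71*l) - 14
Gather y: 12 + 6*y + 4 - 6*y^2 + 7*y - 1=-6*y^2 + 13*y + 15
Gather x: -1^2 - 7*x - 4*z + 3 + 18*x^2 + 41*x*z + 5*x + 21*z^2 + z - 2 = 18*x^2 + x*(41*z - 2) + 21*z^2 - 3*z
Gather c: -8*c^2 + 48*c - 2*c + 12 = -8*c^2 + 46*c + 12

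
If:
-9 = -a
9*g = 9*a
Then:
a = 9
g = 9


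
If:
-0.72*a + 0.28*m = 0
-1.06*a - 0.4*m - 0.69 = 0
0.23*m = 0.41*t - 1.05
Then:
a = -0.33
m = -0.85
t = 2.08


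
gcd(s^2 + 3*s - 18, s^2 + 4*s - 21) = s - 3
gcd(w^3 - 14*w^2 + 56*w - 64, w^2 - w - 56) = w - 8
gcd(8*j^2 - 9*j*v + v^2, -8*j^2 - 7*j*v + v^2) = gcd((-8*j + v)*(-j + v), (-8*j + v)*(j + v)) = -8*j + v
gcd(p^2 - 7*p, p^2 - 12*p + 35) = p - 7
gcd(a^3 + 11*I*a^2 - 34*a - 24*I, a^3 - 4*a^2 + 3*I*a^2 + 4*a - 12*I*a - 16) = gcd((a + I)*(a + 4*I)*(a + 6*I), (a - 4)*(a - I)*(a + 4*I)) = a + 4*I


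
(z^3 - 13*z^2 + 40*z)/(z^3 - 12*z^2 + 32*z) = (z - 5)/(z - 4)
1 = 1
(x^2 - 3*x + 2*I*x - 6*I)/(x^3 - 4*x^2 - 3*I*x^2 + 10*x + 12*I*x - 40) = (x - 3)/(x^2 - x*(4 + 5*I) + 20*I)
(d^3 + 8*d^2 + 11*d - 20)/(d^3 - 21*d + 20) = (d + 4)/(d - 4)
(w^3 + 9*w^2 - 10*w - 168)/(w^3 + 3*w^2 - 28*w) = (w + 6)/w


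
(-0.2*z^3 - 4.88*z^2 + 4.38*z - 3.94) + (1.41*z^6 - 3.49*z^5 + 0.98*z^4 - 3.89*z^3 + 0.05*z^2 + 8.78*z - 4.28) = 1.41*z^6 - 3.49*z^5 + 0.98*z^4 - 4.09*z^3 - 4.83*z^2 + 13.16*z - 8.22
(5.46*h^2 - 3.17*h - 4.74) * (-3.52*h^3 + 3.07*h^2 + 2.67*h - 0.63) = -19.2192*h^5 + 27.9206*h^4 + 21.5311*h^3 - 26.4555*h^2 - 10.6587*h + 2.9862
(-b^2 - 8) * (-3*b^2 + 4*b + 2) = 3*b^4 - 4*b^3 + 22*b^2 - 32*b - 16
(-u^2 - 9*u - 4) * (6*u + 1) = -6*u^3 - 55*u^2 - 33*u - 4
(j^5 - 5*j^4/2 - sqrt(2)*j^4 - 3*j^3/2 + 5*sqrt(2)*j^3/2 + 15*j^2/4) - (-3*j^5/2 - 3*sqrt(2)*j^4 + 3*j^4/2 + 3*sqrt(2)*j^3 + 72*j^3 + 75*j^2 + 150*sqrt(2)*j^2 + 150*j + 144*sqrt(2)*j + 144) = 5*j^5/2 - 4*j^4 + 2*sqrt(2)*j^4 - 147*j^3/2 - sqrt(2)*j^3/2 - 150*sqrt(2)*j^2 - 285*j^2/4 - 144*sqrt(2)*j - 150*j - 144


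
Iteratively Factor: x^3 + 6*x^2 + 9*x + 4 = (x + 1)*(x^2 + 5*x + 4) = (x + 1)^2*(x + 4)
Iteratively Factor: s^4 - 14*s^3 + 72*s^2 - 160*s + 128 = (s - 2)*(s^3 - 12*s^2 + 48*s - 64) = (s - 4)*(s - 2)*(s^2 - 8*s + 16) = (s - 4)^2*(s - 2)*(s - 4)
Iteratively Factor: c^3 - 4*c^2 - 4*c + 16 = (c - 4)*(c^2 - 4) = (c - 4)*(c + 2)*(c - 2)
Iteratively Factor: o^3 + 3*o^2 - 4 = (o - 1)*(o^2 + 4*o + 4) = (o - 1)*(o + 2)*(o + 2)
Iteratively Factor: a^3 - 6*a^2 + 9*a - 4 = (a - 1)*(a^2 - 5*a + 4) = (a - 4)*(a - 1)*(a - 1)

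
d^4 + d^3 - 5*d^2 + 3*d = d*(d - 1)^2*(d + 3)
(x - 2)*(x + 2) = x^2 - 4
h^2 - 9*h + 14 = (h - 7)*(h - 2)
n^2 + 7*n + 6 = (n + 1)*(n + 6)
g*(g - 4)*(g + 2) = g^3 - 2*g^2 - 8*g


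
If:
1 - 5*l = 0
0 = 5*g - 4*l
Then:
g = 4/25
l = 1/5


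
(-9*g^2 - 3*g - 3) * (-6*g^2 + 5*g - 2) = 54*g^4 - 27*g^3 + 21*g^2 - 9*g + 6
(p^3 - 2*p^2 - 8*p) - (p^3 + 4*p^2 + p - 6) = -6*p^2 - 9*p + 6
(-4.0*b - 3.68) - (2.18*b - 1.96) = -6.18*b - 1.72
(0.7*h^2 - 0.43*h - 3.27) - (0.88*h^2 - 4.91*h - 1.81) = -0.18*h^2 + 4.48*h - 1.46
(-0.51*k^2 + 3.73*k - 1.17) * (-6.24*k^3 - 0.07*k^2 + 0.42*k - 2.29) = 3.1824*k^5 - 23.2395*k^4 + 6.8255*k^3 + 2.8164*k^2 - 9.0331*k + 2.6793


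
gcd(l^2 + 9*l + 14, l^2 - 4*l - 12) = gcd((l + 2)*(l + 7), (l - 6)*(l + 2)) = l + 2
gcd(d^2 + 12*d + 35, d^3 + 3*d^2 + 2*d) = 1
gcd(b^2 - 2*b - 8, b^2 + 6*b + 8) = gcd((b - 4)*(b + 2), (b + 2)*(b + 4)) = b + 2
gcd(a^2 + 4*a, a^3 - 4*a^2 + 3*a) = a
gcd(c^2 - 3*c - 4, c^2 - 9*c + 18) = 1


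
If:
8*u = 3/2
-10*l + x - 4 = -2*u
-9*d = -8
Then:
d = 8/9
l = x/10 - 29/80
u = 3/16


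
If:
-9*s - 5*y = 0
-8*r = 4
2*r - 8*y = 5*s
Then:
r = -1/2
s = 5/47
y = -9/47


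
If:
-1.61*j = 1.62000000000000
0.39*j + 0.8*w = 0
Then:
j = -1.01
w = 0.49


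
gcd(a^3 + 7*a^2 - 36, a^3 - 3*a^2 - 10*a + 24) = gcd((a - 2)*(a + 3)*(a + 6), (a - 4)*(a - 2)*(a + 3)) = a^2 + a - 6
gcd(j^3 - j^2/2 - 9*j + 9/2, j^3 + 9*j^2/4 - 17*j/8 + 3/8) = j^2 + 5*j/2 - 3/2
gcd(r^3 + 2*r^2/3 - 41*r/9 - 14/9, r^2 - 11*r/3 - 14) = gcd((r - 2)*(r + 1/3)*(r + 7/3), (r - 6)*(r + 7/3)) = r + 7/3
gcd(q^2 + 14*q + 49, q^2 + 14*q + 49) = q^2 + 14*q + 49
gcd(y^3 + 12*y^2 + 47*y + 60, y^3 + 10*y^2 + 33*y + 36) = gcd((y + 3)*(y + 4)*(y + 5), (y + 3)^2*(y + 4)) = y^2 + 7*y + 12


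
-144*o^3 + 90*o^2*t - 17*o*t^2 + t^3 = (-8*o + t)*(-6*o + t)*(-3*o + t)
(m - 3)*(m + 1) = m^2 - 2*m - 3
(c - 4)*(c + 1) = c^2 - 3*c - 4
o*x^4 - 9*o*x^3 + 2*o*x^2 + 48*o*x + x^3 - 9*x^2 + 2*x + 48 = (x - 8)*(x - 3)*(x + 2)*(o*x + 1)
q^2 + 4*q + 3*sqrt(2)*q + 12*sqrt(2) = (q + 4)*(q + 3*sqrt(2))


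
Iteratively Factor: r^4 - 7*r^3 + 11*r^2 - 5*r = (r - 1)*(r^3 - 6*r^2 + 5*r) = (r - 1)^2*(r^2 - 5*r) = r*(r - 1)^2*(r - 5)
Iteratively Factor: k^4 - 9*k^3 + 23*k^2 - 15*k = (k - 1)*(k^3 - 8*k^2 + 15*k) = (k - 5)*(k - 1)*(k^2 - 3*k) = (k - 5)*(k - 3)*(k - 1)*(k)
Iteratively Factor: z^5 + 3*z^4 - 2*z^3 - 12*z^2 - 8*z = (z + 2)*(z^4 + z^3 - 4*z^2 - 4*z) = (z + 2)^2*(z^3 - z^2 - 2*z) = z*(z + 2)^2*(z^2 - z - 2) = z*(z - 2)*(z + 2)^2*(z + 1)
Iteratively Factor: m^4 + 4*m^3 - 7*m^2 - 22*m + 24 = (m + 4)*(m^3 - 7*m + 6) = (m + 3)*(m + 4)*(m^2 - 3*m + 2) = (m - 2)*(m + 3)*(m + 4)*(m - 1)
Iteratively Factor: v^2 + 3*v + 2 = (v + 1)*(v + 2)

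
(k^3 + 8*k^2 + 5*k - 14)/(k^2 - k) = k + 9 + 14/k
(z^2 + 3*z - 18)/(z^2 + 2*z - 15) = (z + 6)/(z + 5)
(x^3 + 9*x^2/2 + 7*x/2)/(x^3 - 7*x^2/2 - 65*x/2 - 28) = x/(x - 8)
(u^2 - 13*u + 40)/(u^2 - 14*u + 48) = (u - 5)/(u - 6)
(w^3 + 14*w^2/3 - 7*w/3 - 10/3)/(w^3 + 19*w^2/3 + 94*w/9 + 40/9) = 3*(w^2 + 4*w - 5)/(3*w^2 + 17*w + 20)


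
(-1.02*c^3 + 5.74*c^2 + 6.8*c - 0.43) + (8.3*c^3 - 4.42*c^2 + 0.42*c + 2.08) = 7.28*c^3 + 1.32*c^2 + 7.22*c + 1.65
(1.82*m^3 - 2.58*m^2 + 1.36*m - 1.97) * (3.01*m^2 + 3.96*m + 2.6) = 5.4782*m^5 - 0.558599999999999*m^4 - 1.3912*m^3 - 7.2521*m^2 - 4.2652*m - 5.122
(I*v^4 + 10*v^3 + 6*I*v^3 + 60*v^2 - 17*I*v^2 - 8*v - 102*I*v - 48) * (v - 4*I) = I*v^5 + 14*v^4 + 6*I*v^4 + 84*v^3 - 57*I*v^3 - 76*v^2 - 342*I*v^2 - 456*v + 32*I*v + 192*I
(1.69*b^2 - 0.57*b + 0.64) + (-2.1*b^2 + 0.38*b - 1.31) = -0.41*b^2 - 0.19*b - 0.67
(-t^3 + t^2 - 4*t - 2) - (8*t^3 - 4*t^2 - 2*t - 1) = -9*t^3 + 5*t^2 - 2*t - 1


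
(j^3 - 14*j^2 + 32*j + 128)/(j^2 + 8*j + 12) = (j^2 - 16*j + 64)/(j + 6)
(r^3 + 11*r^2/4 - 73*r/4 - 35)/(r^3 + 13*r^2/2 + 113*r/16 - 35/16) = 4*(r - 4)/(4*r - 1)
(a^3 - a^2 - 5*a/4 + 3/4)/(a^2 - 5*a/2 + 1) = (2*a^2 - a - 3)/(2*(a - 2))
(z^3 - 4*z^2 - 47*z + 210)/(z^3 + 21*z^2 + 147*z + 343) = (z^2 - 11*z + 30)/(z^2 + 14*z + 49)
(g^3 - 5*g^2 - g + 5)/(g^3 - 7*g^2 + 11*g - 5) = (g + 1)/(g - 1)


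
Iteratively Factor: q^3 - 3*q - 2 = (q + 1)*(q^2 - q - 2) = (q + 1)^2*(q - 2)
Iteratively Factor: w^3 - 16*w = (w - 4)*(w^2 + 4*w) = (w - 4)*(w + 4)*(w)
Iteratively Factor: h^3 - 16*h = (h + 4)*(h^2 - 4*h) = h*(h + 4)*(h - 4)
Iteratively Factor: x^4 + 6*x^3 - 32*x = (x - 2)*(x^3 + 8*x^2 + 16*x) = (x - 2)*(x + 4)*(x^2 + 4*x) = (x - 2)*(x + 4)^2*(x)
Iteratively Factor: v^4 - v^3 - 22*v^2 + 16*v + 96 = (v + 4)*(v^3 - 5*v^2 - 2*v + 24) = (v - 3)*(v + 4)*(v^2 - 2*v - 8) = (v - 3)*(v + 2)*(v + 4)*(v - 4)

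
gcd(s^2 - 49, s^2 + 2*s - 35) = s + 7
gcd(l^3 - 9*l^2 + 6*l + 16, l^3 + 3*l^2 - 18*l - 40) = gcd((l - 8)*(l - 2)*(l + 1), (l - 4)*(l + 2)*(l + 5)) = 1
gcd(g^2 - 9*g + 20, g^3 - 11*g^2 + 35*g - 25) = g - 5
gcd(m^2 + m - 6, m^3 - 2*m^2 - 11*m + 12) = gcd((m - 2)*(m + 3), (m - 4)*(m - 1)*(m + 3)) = m + 3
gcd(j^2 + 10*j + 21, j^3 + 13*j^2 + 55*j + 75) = j + 3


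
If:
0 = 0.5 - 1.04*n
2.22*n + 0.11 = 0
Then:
No Solution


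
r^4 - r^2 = r^2*(r - 1)*(r + 1)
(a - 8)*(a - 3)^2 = a^3 - 14*a^2 + 57*a - 72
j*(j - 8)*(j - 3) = j^3 - 11*j^2 + 24*j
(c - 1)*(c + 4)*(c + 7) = c^3 + 10*c^2 + 17*c - 28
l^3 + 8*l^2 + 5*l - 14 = (l - 1)*(l + 2)*(l + 7)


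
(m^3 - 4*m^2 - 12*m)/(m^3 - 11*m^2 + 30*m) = (m + 2)/(m - 5)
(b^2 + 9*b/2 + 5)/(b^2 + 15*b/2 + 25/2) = (b + 2)/(b + 5)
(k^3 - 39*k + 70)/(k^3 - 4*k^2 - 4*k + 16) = (k^2 + 2*k - 35)/(k^2 - 2*k - 8)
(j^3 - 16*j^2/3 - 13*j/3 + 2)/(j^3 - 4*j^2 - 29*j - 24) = (j^2 - 19*j/3 + 2)/(j^2 - 5*j - 24)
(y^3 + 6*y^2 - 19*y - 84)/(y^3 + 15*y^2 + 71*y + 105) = (y - 4)/(y + 5)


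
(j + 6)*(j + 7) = j^2 + 13*j + 42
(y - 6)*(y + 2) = y^2 - 4*y - 12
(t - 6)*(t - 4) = t^2 - 10*t + 24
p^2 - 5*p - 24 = (p - 8)*(p + 3)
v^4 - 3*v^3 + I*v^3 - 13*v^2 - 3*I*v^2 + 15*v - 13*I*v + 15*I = (v - 5)*(v - 1)*(v + 3)*(v + I)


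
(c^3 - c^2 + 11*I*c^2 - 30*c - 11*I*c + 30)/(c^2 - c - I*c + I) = (c^2 + 11*I*c - 30)/(c - I)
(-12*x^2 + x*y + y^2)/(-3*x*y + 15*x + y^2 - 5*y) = (4*x + y)/(y - 5)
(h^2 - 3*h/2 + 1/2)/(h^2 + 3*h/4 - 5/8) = 4*(h - 1)/(4*h + 5)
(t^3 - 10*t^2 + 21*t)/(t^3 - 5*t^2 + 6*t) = (t - 7)/(t - 2)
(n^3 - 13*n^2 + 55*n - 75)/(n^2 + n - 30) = (n^2 - 8*n + 15)/(n + 6)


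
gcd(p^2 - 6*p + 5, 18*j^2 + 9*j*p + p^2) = 1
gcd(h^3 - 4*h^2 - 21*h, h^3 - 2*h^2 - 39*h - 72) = h + 3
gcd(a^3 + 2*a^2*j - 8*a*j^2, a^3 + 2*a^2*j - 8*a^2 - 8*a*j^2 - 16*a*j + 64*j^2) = a^2 + 2*a*j - 8*j^2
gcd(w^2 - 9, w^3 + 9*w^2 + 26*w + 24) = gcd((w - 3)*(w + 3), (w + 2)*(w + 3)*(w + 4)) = w + 3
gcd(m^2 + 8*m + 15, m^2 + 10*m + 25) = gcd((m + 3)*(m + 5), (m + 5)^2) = m + 5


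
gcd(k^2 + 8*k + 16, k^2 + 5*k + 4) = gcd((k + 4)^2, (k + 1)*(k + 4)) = k + 4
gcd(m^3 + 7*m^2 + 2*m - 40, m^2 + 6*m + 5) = m + 5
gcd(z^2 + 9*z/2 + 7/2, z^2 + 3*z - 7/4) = z + 7/2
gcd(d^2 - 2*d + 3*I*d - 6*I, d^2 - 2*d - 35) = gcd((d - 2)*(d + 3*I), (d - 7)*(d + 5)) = 1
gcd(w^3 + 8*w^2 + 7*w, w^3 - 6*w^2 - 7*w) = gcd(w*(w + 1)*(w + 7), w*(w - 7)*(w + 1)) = w^2 + w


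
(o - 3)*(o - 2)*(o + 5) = o^3 - 19*o + 30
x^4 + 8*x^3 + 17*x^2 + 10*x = x*(x + 1)*(x + 2)*(x + 5)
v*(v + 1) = v^2 + v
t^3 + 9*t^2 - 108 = (t - 3)*(t + 6)^2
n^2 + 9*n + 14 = (n + 2)*(n + 7)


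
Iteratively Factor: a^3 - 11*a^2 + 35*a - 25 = (a - 1)*(a^2 - 10*a + 25) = (a - 5)*(a - 1)*(a - 5)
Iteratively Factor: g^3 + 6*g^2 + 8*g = (g + 2)*(g^2 + 4*g) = (g + 2)*(g + 4)*(g)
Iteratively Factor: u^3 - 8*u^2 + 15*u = (u)*(u^2 - 8*u + 15) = u*(u - 3)*(u - 5)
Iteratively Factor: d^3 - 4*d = (d)*(d^2 - 4) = d*(d - 2)*(d + 2)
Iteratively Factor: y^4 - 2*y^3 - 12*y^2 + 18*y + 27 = (y + 3)*(y^3 - 5*y^2 + 3*y + 9) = (y - 3)*(y + 3)*(y^2 - 2*y - 3) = (y - 3)^2*(y + 3)*(y + 1)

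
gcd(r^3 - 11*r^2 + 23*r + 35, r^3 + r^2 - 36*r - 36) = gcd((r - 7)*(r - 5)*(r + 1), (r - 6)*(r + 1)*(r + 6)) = r + 1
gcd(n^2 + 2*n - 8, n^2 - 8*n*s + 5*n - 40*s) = 1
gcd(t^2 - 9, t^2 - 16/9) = 1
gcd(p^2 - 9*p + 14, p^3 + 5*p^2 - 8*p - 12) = p - 2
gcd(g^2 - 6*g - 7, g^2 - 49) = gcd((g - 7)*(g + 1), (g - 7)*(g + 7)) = g - 7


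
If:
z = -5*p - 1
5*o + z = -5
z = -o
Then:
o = -5/4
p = -9/20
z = 5/4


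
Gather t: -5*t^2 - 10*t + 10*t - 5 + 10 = 5 - 5*t^2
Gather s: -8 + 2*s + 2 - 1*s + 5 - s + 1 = 0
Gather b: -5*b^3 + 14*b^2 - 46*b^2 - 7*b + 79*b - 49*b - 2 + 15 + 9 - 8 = -5*b^3 - 32*b^2 + 23*b + 14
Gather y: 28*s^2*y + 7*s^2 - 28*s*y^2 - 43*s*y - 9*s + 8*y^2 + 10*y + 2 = 7*s^2 - 9*s + y^2*(8 - 28*s) + y*(28*s^2 - 43*s + 10) + 2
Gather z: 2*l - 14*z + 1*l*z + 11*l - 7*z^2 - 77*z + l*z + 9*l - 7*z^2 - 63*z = 22*l - 14*z^2 + z*(2*l - 154)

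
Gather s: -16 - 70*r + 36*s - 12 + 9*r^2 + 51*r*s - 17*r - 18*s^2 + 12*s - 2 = 9*r^2 - 87*r - 18*s^2 + s*(51*r + 48) - 30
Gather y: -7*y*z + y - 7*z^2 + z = y*(1 - 7*z) - 7*z^2 + z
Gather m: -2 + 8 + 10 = 16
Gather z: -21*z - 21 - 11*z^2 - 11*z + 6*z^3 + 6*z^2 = 6*z^3 - 5*z^2 - 32*z - 21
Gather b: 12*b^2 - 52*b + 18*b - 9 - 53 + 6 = 12*b^2 - 34*b - 56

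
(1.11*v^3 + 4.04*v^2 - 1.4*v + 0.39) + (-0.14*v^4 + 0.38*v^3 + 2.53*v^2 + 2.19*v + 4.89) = -0.14*v^4 + 1.49*v^3 + 6.57*v^2 + 0.79*v + 5.28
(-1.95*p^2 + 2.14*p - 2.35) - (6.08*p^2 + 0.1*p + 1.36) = -8.03*p^2 + 2.04*p - 3.71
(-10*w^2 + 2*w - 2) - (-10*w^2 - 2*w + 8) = 4*w - 10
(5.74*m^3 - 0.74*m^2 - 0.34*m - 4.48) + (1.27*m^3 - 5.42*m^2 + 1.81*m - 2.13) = 7.01*m^3 - 6.16*m^2 + 1.47*m - 6.61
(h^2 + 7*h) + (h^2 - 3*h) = 2*h^2 + 4*h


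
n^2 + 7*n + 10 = (n + 2)*(n + 5)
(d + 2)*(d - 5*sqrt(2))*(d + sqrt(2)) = d^3 - 4*sqrt(2)*d^2 + 2*d^2 - 8*sqrt(2)*d - 10*d - 20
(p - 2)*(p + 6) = p^2 + 4*p - 12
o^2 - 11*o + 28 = (o - 7)*(o - 4)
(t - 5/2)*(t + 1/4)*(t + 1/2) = t^3 - 7*t^2/4 - 7*t/4 - 5/16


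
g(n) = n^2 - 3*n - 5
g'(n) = 2*n - 3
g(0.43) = -6.11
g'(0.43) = -2.14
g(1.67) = -7.22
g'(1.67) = 0.34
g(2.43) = -6.39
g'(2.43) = 1.86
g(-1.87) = 4.11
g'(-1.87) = -6.74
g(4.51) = 1.81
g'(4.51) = 6.02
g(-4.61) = 30.08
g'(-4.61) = -12.22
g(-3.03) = 13.27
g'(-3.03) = -9.06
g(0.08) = -5.23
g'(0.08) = -2.84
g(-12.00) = 175.00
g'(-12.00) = -27.00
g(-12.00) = 175.00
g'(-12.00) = -27.00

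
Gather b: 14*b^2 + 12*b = 14*b^2 + 12*b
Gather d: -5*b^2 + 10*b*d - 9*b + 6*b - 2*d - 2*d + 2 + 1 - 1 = -5*b^2 - 3*b + d*(10*b - 4) + 2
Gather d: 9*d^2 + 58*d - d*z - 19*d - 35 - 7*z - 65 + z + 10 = 9*d^2 + d*(39 - z) - 6*z - 90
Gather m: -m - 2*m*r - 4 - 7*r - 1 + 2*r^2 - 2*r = m*(-2*r - 1) + 2*r^2 - 9*r - 5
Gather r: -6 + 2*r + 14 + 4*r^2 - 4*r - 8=4*r^2 - 2*r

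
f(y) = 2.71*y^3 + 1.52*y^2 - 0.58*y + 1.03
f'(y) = 8.13*y^2 + 3.04*y - 0.58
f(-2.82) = -46.02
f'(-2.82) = 55.50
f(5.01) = 377.06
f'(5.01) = 218.71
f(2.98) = 84.52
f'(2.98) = 80.68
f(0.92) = 3.89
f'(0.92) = 9.10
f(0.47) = 1.37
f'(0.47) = 2.64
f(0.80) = 2.93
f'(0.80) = 7.06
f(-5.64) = -433.54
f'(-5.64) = 240.89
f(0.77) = 2.72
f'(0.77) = 6.58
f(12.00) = 4895.83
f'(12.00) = 1206.62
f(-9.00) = -1846.22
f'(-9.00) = 630.59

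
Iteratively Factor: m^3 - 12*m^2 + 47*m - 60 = (m - 5)*(m^2 - 7*m + 12) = (m - 5)*(m - 4)*(m - 3)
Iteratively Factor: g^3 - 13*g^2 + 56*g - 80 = (g - 4)*(g^2 - 9*g + 20) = (g - 5)*(g - 4)*(g - 4)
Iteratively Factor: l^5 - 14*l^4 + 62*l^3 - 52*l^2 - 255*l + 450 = (l - 5)*(l^4 - 9*l^3 + 17*l^2 + 33*l - 90) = (l - 5)^2*(l^3 - 4*l^2 - 3*l + 18) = (l - 5)^2*(l + 2)*(l^2 - 6*l + 9) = (l - 5)^2*(l - 3)*(l + 2)*(l - 3)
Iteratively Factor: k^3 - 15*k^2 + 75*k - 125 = (k - 5)*(k^2 - 10*k + 25) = (k - 5)^2*(k - 5)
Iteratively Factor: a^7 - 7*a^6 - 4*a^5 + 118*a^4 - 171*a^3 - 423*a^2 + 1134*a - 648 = (a + 3)*(a^6 - 10*a^5 + 26*a^4 + 40*a^3 - 291*a^2 + 450*a - 216) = (a - 3)*(a + 3)*(a^5 - 7*a^4 + 5*a^3 + 55*a^2 - 126*a + 72) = (a - 3)^2*(a + 3)*(a^4 - 4*a^3 - 7*a^2 + 34*a - 24) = (a - 4)*(a - 3)^2*(a + 3)*(a^3 - 7*a + 6) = (a - 4)*(a - 3)^2*(a - 2)*(a + 3)*(a^2 + 2*a - 3) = (a - 4)*(a - 3)^2*(a - 2)*(a + 3)^2*(a - 1)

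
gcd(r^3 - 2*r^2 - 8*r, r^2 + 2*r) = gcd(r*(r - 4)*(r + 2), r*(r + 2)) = r^2 + 2*r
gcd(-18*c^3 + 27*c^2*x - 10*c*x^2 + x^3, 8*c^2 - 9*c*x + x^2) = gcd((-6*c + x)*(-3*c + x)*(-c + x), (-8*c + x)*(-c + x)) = -c + x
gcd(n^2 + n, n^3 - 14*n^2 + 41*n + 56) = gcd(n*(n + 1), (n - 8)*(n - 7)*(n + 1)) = n + 1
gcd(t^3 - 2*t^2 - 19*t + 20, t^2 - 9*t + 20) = t - 5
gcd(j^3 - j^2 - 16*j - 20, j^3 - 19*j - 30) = j^2 - 3*j - 10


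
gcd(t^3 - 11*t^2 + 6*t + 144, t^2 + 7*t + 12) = t + 3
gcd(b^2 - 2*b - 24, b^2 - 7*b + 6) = b - 6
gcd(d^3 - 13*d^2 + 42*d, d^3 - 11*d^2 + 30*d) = d^2 - 6*d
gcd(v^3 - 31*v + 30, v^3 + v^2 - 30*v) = v^2 + v - 30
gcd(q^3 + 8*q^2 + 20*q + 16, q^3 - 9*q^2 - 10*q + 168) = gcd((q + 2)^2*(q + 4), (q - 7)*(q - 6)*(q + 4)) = q + 4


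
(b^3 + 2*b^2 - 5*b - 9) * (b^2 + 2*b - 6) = b^5 + 4*b^4 - 7*b^3 - 31*b^2 + 12*b + 54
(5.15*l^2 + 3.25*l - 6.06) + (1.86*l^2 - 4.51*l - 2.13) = 7.01*l^2 - 1.26*l - 8.19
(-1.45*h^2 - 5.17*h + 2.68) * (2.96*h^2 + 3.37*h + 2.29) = -4.292*h^4 - 20.1897*h^3 - 12.8106*h^2 - 2.8077*h + 6.1372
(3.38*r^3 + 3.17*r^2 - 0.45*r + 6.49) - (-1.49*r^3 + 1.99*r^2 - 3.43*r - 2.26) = 4.87*r^3 + 1.18*r^2 + 2.98*r + 8.75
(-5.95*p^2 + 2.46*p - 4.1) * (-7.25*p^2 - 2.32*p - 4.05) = 43.1375*p^4 - 4.031*p^3 + 48.1153*p^2 - 0.451000000000001*p + 16.605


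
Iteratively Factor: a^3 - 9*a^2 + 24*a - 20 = (a - 2)*(a^2 - 7*a + 10) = (a - 2)^2*(a - 5)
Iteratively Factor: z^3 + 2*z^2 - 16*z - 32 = (z + 4)*(z^2 - 2*z - 8) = (z + 2)*(z + 4)*(z - 4)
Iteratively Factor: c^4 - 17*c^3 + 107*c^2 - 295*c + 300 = (c - 3)*(c^3 - 14*c^2 + 65*c - 100) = (c - 4)*(c - 3)*(c^2 - 10*c + 25) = (c - 5)*(c - 4)*(c - 3)*(c - 5)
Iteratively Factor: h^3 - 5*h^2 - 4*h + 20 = (h + 2)*(h^2 - 7*h + 10) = (h - 5)*(h + 2)*(h - 2)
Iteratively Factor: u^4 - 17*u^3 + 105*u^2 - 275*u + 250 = (u - 2)*(u^3 - 15*u^2 + 75*u - 125) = (u - 5)*(u - 2)*(u^2 - 10*u + 25) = (u - 5)^2*(u - 2)*(u - 5)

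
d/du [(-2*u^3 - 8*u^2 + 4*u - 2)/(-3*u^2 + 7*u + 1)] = 2*(3*u^4 - 14*u^3 - 25*u^2 - 14*u + 9)/(9*u^4 - 42*u^3 + 43*u^2 + 14*u + 1)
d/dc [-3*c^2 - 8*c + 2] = -6*c - 8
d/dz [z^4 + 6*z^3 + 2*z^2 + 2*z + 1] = 4*z^3 + 18*z^2 + 4*z + 2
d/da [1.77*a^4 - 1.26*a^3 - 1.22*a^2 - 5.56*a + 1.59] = 7.08*a^3 - 3.78*a^2 - 2.44*a - 5.56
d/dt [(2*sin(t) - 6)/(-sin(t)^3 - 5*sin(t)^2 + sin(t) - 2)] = 8*(-58*sin(2*t) - sin(4*t) + 4*cos(3*t))/(-sin(t) - sin(3*t) - 10*cos(2*t) + 18)^2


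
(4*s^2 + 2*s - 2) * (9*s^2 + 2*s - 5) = 36*s^4 + 26*s^3 - 34*s^2 - 14*s + 10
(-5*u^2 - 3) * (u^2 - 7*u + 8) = -5*u^4 + 35*u^3 - 43*u^2 + 21*u - 24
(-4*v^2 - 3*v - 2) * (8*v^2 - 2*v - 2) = -32*v^4 - 16*v^3 - 2*v^2 + 10*v + 4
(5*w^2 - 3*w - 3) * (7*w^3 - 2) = 35*w^5 - 21*w^4 - 21*w^3 - 10*w^2 + 6*w + 6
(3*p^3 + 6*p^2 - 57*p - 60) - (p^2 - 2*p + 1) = 3*p^3 + 5*p^2 - 55*p - 61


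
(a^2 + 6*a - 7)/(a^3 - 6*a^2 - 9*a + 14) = (a + 7)/(a^2 - 5*a - 14)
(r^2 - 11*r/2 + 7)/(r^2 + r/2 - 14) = (r - 2)/(r + 4)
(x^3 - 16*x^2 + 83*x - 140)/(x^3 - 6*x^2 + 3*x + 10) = (x^2 - 11*x + 28)/(x^2 - x - 2)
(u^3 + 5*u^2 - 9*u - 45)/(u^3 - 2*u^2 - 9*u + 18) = (u + 5)/(u - 2)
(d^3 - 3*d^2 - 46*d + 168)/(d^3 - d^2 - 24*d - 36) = (d^2 + 3*d - 28)/(d^2 + 5*d + 6)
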